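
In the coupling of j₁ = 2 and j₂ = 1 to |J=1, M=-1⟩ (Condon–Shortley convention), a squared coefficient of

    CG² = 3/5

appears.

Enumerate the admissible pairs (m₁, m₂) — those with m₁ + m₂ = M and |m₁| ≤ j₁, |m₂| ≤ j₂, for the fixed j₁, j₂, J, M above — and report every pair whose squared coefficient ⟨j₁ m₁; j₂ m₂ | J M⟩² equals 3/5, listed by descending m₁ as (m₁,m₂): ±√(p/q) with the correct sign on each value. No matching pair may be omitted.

Admissible pairs with m₁+m₂ = M = -1: (-2,1), (-1,0), (0,-1)
  (m₁,m₂)=(0,-1): CG² = 1/10, CG = +√(1/10)
  (m₁,m₂)=(-1,0): CG² = 3/10, CG = −√(3/10)
  (m₁,m₂)=(-2,1): CG² = 3/5, CG = +√(3/5)   ← matches the target
Pairs with CG² = 3/5: (-2,1): +√(3/5)

(-2,1): +√(3/5)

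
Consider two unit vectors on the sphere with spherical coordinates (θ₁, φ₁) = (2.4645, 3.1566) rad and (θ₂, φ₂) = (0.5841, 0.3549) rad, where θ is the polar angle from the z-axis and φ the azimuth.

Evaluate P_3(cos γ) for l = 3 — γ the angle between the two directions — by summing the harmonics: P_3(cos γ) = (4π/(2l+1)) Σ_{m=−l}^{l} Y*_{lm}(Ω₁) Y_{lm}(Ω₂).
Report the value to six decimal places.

-0.859797

Summing Y*_{l m}(θ₁,φ₁)·Y_{l m}(θ₂,φ₂) over m ∈ [−3, 3]; prefactor 4π/(2·3+1) = 1.795196:
  [-3]  conj(Y_{3,-3})(Ω₁) = -0.10251 - 0.00462j ; Y_{3,-3}(Ω₂) = 0.03392 - 0.06119j ; Δ = -0.00376 + 0.00612j
  [-2]  conj(Y_{3,-2})(Ω₁) = -0.31253 - 0.00938j ; Y_{3,-2}(Ω₂) = 0.19664 - 0.16895j ; Δ = -0.06304 + 0.05096j
  [-1]  conj(Y_{3,-1})(Ω₁) = -0.41247 - 0.00619j ; Y_{3,-1}(Ω₂) = 0.41436 - 0.15356j ; Δ = -0.17186 + 0.06077j
  [+0]  conj(Y_{3,0})(Ω₁) = -0.01085 + 0.00000j ; Y_{3,0}(Ω₂) = 0.14928 + 0.00000j ; Δ = -0.00162 + 0.00000j
  [+1]  conj(Y_{3,1})(Ω₁) = 0.41247 - 0.00619j ; Y_{3,1}(Ω₂) = -0.41436 - 0.15356j ; Δ = -0.17186 - 0.06077j
  [+2]  conj(Y_{3,2})(Ω₁) = -0.31253 + 0.00938j ; Y_{3,2}(Ω₂) = 0.19664 + 0.16895j ; Δ = -0.06304 - 0.05096j
  [+3]  conj(Y_{3,3})(Ω₁) = 0.10251 - 0.00462j ; Y_{3,3}(Ω₂) = -0.03392 - 0.06119j ; Δ = -0.00376 - 0.00612j
Accumulated sum -0.47894 + 0.00000j; after 4π/(2l+1) scaling, -0.85980 + 0.00000j ⇒ P_3 = -0.859797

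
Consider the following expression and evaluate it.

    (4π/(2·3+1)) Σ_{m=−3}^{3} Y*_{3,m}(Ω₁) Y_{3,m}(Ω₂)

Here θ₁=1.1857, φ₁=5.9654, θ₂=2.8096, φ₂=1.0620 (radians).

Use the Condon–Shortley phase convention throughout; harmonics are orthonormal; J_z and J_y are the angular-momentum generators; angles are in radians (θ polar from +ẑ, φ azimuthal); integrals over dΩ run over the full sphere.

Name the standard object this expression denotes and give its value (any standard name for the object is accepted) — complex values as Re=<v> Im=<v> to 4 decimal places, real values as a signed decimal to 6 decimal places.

Legendre polynomial (addition theorem), +0.380666

This sum is the spherical-harmonic addition theorem: it equals the Legendre polynomial P_l(cos γ) of the angle γ between the two directions.
Summing Y*_{l m}(θ₁,φ₁)·Y_{l m}(θ₂,φ₂) over m ∈ [−3, 3]; prefactor 4π/(2·3+1) = 1.795196:
  term(m=-3) = -0.00260 + 0.00403j   from Y*(Ω₁)=0.19227 - 0.27079j, Y(Ω₂)=-0.01443 + 0.00064j
  term(m=-2) = 0.03140 + 0.01262j   from Y*(Ω₁)=0.26535 - 0.19574j, Y(Ω₂)=0.05393 + 0.08733j
  term(m=-1) = -0.00612 + 0.03164j   from Y*(Ω₁)=-0.08377 + 0.02756j, Y(Ω₂)=0.17799 - 0.31910j
  term(m=+0) = 0.16668 + 0.00000j   from Y*(Ω₁)=-0.32164 + 0.00000j, Y(Ω₂)=-0.51821 + 0.00000j
  term(m=+1) = -0.00612 - 0.03164j   from Y*(Ω₁)=0.08377 + 0.02756j, Y(Ω₂)=-0.17799 - 0.31910j
  term(m=+2) = 0.03140 - 0.01262j   from Y*(Ω₁)=0.26535 + 0.19574j, Y(Ω₂)=0.05393 - 0.08733j
  term(m=+3) = -0.00260 - 0.00403j   from Y*(Ω₁)=-0.19227 - 0.27079j, Y(Ω₂)=0.01443 + 0.00064j
Total Σ_m = 0.21205 + 0.00000j. Multiply by 1.795196: 0.38067 + 0.00000j. P_3(cos γ) = 0.380666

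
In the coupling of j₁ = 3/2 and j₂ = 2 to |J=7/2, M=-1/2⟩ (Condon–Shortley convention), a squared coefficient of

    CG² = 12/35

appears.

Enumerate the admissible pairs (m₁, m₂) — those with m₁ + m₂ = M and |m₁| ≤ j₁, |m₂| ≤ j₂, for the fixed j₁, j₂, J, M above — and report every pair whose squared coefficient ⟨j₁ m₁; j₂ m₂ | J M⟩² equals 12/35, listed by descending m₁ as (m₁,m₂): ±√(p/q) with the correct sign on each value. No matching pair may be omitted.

Admissible pairs with m₁+m₂ = M = -1/2: (-3/2,1), (-1/2,0), (1/2,-1), (3/2,-2)
  (m₁,m₂)=(3/2,-2): CG² = 1/35, CG = +√(1/35)
  (m₁,m₂)=(1/2,-1): CG² = 12/35, CG = +√(12/35)   ← matches the target
  (m₁,m₂)=(-1/2,0): CG² = 18/35, CG = +√(18/35)
  (m₁,m₂)=(-3/2,1): CG² = 4/35, CG = +√(4/35)
Pairs with CG² = 12/35: (1/2,-1): +√(12/35)

(1/2,-1): +√(12/35)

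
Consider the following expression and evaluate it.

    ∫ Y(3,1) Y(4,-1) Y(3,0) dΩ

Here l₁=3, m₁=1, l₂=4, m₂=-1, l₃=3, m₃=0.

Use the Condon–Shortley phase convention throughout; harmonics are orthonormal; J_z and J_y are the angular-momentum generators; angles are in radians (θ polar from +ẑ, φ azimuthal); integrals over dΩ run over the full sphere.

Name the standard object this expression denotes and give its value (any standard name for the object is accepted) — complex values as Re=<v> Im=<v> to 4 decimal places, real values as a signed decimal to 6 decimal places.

This is a Gaunt coefficient — the integral of a triple product of spherical harmonics over the sphere.
m-sum 0 ✓  L=10 even ✓  1≤3≤7 ✓
Π(2lᵢ+1) = 7×9×7 = 441
triangle coeff Δ(3,4,3) = 1/34650
Σ_t [1,3]: t=1:−1/72 t=2:+1/16 t=3:−1/72 = 5/144
(3j)²=2/77 [(3 4 3; 0 0 0)], sign=-1
Σ_t [0,2]: t=0:+1/288 t=1:−1/24 t=2:+1/48 = -5/288
(3j)²=5/462 [(3 4 3; 1 -1 0)], sign=+1
⇒ 4πI² = 15/121
I = (-1)√(15/121/(4π)) = -0.09932258

Gaunt coefficient, -0.099323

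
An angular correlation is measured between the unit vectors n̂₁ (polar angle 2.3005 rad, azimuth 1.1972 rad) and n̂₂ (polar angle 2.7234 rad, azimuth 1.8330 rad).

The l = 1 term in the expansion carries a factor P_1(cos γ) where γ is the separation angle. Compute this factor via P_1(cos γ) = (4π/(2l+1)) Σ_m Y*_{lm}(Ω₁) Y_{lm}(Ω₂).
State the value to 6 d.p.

0.852754

Addition theorem: P_1(cos γ) = (4π/3) Σ_m Y*_{lm}(Ω₁) Y_{lm}(Ω₂), m = −1…1:
  m=-1: (0.093987, 0.239758) × (-0.036369, -0.135513) = (0.029072, -0.021456)  (running Σ = (0.029072, -0.021456))
  m=0: (-0.325726, -0.000000) × (-0.446497, 0.000000) = (0.145436, 0.000000)  (running Σ = (0.174508, -0.021456))
  m=1: (-0.093987, 0.239758) × (0.036369, -0.135513) = (0.029072, 0.021456)  (running Σ = (0.203580, 0.000000))
Accumulated sum (0.203580, 0.000000); after 4π/(2l+1) scaling, (0.852754, 0.000000) ⇒ P_1 = 0.852754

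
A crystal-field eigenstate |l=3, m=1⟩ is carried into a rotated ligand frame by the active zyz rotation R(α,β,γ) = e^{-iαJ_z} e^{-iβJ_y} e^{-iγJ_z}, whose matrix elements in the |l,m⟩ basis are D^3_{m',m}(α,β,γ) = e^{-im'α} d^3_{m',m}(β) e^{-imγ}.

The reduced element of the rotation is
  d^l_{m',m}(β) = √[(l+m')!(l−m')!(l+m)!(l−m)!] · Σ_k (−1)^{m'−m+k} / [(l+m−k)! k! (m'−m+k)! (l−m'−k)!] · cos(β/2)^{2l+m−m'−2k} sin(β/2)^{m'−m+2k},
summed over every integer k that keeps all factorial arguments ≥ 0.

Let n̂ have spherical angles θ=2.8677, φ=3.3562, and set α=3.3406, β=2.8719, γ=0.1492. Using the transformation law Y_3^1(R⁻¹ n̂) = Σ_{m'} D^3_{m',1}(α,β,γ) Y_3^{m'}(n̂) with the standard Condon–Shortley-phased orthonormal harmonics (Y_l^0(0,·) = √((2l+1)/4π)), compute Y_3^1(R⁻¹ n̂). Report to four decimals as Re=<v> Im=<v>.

Re=0.0045 Im=-0.0062

Need the full column D^3_{m',1} for m'=−3..3 at α=3.3406, β=2.8719, γ=0.1492.
cos(β/2)=0.134438, sin(β/2)=0.990922
d^3_{-3,1}: single k=4 term ⇒ +0.067491;  D = -0.060836-0.029224i
d^3_{-2,1}: k∈[3..4] ⇒ +0.014953 -0.406181 = -0.391228;  D = -0.379180-0.096342i
d^3_{-1,1}: k∈[2..4] ⇒ +0.001925 -0.139409 +0.946753 = +0.809268;  D = -0.808265-0.040291i
d^3_{0,1}: k∈[1..3] ⇒ +0.000151 -0.024570 +0.444949 = +0.420530;  D = +0.415858-0.062511i
d^3_{1,1}: k∈[0..2] ⇒ +0.000006 -0.002566 +0.104557 = +0.101997;  D = -0.095876+0.034803i
d^3_{2,1}: k∈[0..1] ⇒ -0.000138 +0.014953 = +0.014815;  D = +0.012652-0.007708i
d^3_{3,1}: single k=0 term ⇒ +0.001242;  D = -0.000912+0.000843i
Y_3^{m'}(θ=2.8677,φ=3.3562) and Σ D·Y over m':
  (-0.0608-0.0292i)·(-0.0066+0.0050i)  (-0.3792-0.0963i)·(-0.0655+0.0300i)  (-0.8083-0.0403i)·(-0.3104+0.0677i)  (+0.4159-0.0625i)·(-0.5871+0.0000i)  (-0.0959+0.0348i)·(+0.3104+0.0677i)  (+0.0127-0.0077i)·(-0.0655-0.0300i)  (-0.0009+0.0008i)·(+0.0066+0.0050i)
Y_3^1(R⁻¹ n̂) = +0.004518-0.006195i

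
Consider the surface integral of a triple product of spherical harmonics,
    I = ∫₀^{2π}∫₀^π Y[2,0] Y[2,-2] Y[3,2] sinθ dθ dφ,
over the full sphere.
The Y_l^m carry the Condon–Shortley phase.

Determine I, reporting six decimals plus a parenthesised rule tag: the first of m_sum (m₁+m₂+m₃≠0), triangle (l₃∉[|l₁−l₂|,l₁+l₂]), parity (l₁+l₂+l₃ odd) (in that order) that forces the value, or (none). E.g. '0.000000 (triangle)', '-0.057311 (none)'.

0.000000 (parity)

L=7 odd ⇒ parity kills the (l;000) factor ⇒ I = 0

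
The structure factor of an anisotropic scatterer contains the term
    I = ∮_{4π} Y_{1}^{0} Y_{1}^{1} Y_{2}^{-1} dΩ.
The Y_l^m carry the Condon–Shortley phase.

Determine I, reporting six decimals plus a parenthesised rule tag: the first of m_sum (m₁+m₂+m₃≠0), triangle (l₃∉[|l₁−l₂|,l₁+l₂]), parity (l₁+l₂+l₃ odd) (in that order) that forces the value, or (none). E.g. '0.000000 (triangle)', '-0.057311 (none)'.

Rules hold: Σm=0, L=4 even, 0≤2≤2.
N = 3·3·5 = 45
Δ = 0!·2!·2!/5! = 1/30
Racah Σ t=0..0: t=0:+1/1 = 1/1
⇒ 3j(1 1 2; 0 0 0)² = 2/15, sgn +1
Racah Σ t=0..0: t=0:+1/2 = 1/2
⇒ 3j(1 1 2; 0 1 -1)² = 1/10, sgn -1
4πI² = N·(3j₀)²·(3jₘ)² = 3/5
I = -1·√(0.6/4π) = -0.21850969
No selection rule forces the value: the integral is nonzero (none).

-0.218510 (none)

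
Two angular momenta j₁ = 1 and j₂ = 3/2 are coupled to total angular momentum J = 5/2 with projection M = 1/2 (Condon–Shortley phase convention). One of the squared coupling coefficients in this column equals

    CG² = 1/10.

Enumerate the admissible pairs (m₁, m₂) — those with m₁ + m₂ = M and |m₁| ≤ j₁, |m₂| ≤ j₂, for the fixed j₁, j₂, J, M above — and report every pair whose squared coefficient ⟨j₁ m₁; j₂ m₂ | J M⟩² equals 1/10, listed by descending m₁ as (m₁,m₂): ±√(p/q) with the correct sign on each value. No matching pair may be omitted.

Admissible pairs with m₁+m₂ = M = 1/2: (-1,3/2), (0,1/2), (1,-1/2)
  (m₁,m₂)=(1,-1/2): CG² = 3/10, CG = +√(3/10)
  (m₁,m₂)=(0,1/2): CG² = 3/5, CG = +√(3/5)
  (m₁,m₂)=(-1,3/2): CG² = 1/10, CG = +√(1/10)   ← matches the target
Pairs with CG² = 1/10: (-1,3/2): +√(1/10)

(-1,3/2): +√(1/10)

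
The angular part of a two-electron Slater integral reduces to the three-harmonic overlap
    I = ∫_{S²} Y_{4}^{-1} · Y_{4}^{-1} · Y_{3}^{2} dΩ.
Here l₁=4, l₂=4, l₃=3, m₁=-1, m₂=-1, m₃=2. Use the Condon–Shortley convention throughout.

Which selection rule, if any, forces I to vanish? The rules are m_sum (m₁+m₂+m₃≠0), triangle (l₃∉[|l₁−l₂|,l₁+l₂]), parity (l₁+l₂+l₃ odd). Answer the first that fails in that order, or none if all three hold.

m₁+m₂+m₃ = -1 − 1 + 2 = 0  ✓
triangle: |4−4|=0 ≤ l₃=3 ≤ 4+4=8  ✓
parity: l₁+l₂+l₃ = 11 is odd  ✗

parity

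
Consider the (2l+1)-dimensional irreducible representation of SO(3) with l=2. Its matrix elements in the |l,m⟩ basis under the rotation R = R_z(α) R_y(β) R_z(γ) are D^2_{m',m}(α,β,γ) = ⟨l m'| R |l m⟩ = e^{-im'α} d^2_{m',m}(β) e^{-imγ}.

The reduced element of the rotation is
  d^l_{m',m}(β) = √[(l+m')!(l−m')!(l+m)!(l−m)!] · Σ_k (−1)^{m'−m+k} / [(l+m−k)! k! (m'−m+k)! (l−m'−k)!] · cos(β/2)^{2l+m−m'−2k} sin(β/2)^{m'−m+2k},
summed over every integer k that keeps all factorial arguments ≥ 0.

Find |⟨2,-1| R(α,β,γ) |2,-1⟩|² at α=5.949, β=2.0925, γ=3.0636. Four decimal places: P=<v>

First d^2_{-1,-1}(β=2.0925), then the phase factors e^{-i(-1)α} and e^{-i(-1)γ}:
c=cos(2.092500/2)=0.500820, s=sin(2.092500/2)=0.865551; N=√[1·6·1·6]=6.000000
Admissible k: 0..1 (factorial args all ≥0)
  k=0: (−1)^0·6.0000/(6)·0.5008^4·0.8656^0 = +0.062911
  k=1: (−1)^1·6.0000/(2)·0.5008^2·0.8656^2 = -0.563730
d^2_{-1,-1}(2.0925) = +0.062911 -0.563730 = -0.500818
|D^2_{-1,-1}|² = |d^2_{-1,-1}(β)|² = (-0.500818)² = 0.250819 (the z-rotation phases have unit modulus)

P=0.2508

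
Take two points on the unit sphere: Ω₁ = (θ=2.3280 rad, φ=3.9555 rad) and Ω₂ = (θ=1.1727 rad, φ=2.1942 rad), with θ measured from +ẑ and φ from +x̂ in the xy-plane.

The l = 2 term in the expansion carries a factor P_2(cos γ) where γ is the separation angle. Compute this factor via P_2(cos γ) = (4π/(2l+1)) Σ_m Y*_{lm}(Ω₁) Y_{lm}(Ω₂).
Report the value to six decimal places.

-0.268166

Summing Y*_{l m}(θ₁,φ₁)·Y_{l m}(θ₂,φ₂) over m ∈ [−2, 2]; prefactor 4π/(2·2+1) = 2.513274:
  m=-2: Y*=-0.01163 + 0.20369j  Y=-0.10449 + 0.31115j  product -0.06216 - 0.02490j
  m=-1: Y*=0.26482 + 0.28037j  Y=-0.16117 - 0.22414j  product 0.02016 - 0.10454j
  m=+0: Y*=0.13103 + 0.00000j  Y=-0.17320 + 0.00000j  product -0.02269 + 0.00000j
  m=+1: Y*=-0.26482 + 0.28037j  Y=0.16117 - 0.22414j  product 0.02016 + 0.10454j
  m=+2: Y*=-0.01163 - 0.20369j  Y=-0.10449 - 0.31115j  product -0.06216 + 0.02490j
Σ over m = -0.10670 - 0.00000j; ×(4π/5) → -0.26817 - 0.00000j. Real part: -0.268166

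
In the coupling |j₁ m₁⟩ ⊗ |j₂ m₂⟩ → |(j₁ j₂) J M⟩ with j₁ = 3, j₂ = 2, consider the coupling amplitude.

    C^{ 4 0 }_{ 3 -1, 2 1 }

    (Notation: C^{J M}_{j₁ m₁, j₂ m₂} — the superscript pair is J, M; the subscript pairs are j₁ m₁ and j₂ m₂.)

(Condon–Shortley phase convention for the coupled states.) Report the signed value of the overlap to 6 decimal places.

√[9·1!5!3!/10! · 2!4!3!1!4!4!] = √(10368/35)
  +(−1)^0/∏(0,1,4,3,1,0)! = 1/144  (running 1/144)
  +(−1)^1/∏(1,0,3,2,2,1)! = -1/24  (running -5/144)
⟨..|..⟩ = √(10368/35)·(-5/144) = -0.597614

−√(5/14) ≈ -0.597614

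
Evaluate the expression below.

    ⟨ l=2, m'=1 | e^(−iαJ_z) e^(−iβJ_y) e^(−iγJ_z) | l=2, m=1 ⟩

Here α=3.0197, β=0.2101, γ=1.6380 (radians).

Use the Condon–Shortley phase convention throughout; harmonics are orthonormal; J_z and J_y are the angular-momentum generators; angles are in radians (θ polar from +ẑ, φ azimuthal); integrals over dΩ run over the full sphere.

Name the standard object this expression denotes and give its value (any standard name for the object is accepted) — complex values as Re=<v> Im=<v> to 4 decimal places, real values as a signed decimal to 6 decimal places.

Wigner D-matrix element, Re=-0.0517 Im=0.9441

This is a Wigner D-matrix element — the rotation-matrix element ⟨l m'| R(α,β,γ) |l m⟩ in the angular-momentum basis.
D^2_{1,1}(3.0197,0.2101,1.6380) = e^{-i·1·3.0197}·d^2_{1,1}(0.2101)·e^{-i·1·1.6380}. Compute d first:
With c≡cos(β/2)=0.994487 and s≡sin(β/2)=0.104857, N=[6·1·6·1]^{1/2}=6.000000
Admissible k: 0..1 (factorial args all ≥0)
  k=0: (−1)^0·6.0000/(6)·0.9945^4·0.1049^0 = +0.978131
  k=1: (−1)^1·6.0000/(2)·0.9945^2·0.1049^2 = -0.032622
d^2_{1,1}(0.2101) = +0.978131 -0.032622 = +0.945509
Attach z-rotation phases: D = e^{-i(1)(3.0197)}·(+0.945509)·e^{-i(1)(1.6380)} = -0.051683+0.944095i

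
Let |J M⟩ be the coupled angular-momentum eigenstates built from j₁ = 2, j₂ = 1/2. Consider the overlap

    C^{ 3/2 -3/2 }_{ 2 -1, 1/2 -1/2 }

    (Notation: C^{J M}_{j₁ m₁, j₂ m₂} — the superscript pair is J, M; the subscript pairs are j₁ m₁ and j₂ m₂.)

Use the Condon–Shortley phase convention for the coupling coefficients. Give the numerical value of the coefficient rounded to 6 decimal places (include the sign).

+0.447214  (= +√(1/5))

j₁+j₂−J=1  J+j₁−j₂=3  J−j₁+j₂=0  j₁+j₂+J+1=5
(j₁±m₁, j₂±m₂, J±M) = (1,3,0,1,0,3)
P² = 36/5
sum k=0..0:
  [0] +1/6 = 1/6
S = 1/6
C² = P²·S² = 1/5 ; C = +0.447214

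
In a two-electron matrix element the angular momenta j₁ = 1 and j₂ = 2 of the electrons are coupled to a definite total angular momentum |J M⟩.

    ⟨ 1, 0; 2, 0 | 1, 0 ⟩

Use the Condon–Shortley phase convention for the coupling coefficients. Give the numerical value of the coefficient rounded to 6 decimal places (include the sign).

−√(2/5) = -0.632456

triangle: 2!*0!*2!/5! = 4/120
(j±m)!: 1!*1!*2!*2!*1!*1! = 4
prefactor² = (2J+1)*Δ*N² = 2/5
  k=1: −1/(1!*1!*0!*1!*0!*1!) = -1
Σ = -1  ⇒  CG² = 2/5*(-1)² = 2/5
CG = −√(2/5) = -0.632456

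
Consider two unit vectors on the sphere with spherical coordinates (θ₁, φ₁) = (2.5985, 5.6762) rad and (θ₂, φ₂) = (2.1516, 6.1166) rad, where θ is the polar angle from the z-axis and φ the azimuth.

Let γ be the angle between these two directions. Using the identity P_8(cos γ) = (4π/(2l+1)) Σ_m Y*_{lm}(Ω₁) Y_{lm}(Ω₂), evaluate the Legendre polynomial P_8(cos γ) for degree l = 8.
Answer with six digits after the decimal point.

Term-by-term m-sum for l=8 (normalisation 4π/17 = 0.739198):
  m=-8: Y*=(0.000375, 0.002595)  Y=(0.029012, 0.119531)  product (-0.000299, 0.000120)
  m=-7: Y*=(0.007768, -0.015542)  Y=(-0.127144, -0.296828)  product (-0.005601, -0.000330)
  m=-6: Y*=(-0.062876, 0.034375)  Y=(0.244338, 0.380126)  product (-0.028430, -0.015502)
  m=-5: Y*=(0.203960, 0.021839)  Y=(-0.185833, -0.204394)  product (-0.033439, -0.045747)
  m=-4: Y*=(-0.307559, -0.266315)  Y=(-0.121600, -0.095616)  product (0.011935, 0.061791)
  m=-3: Y*=(0.125045, 0.489389)  Y=(0.317749, 0.173486)  product (-0.045170, 0.177197)
  m=-2: Y*=(0.080373, -0.215602)  Y=(-0.026452, -0.009154)  product (-0.004100, 0.004967)
  m=-1: Y*=(0.253171, -0.175812)  Y=(-0.338001, -0.056833)  product (-0.095564, 0.045036)
  m=+0: Y*=(-0.347231, -0.000000)  Y=(0.080621, 0.000000)  product (-0.027994, -0.000000)
  m=+1: Y*=(-0.253171, -0.175812)  Y=(0.338001, -0.056833)  product (-0.095564, -0.045036)
  m=+2: Y*=(0.080373, 0.215602)  Y=(-0.026452, 0.009154)  product (-0.004100, -0.004967)
  m=+3: Y*=(-0.125045, 0.489389)  Y=(-0.317749, 0.173486)  product (-0.045170, -0.177197)
  m=+4: Y*=(-0.307559, 0.266315)  Y=(-0.121600, 0.095616)  product (0.011935, -0.061791)
  m=+5: Y*=(-0.203960, 0.021839)  Y=(0.185833, -0.204394)  product (-0.033439, 0.045747)
  m=+6: Y*=(-0.062876, -0.034375)  Y=(0.244338, -0.380126)  product (-0.028430, 0.015502)
  m=+7: Y*=(-0.007768, -0.015542)  Y=(0.127144, -0.296828)  product (-0.005601, 0.000330)
  m=+8: Y*=(0.000375, -0.002595)  Y=(0.029012, -0.119531)  product (-0.000299, -0.000120)
Σ over m = (-0.429328, -0.000000); ×(4π/17) → (-0.317359, -0.000000). Real part: -0.317359

-0.317359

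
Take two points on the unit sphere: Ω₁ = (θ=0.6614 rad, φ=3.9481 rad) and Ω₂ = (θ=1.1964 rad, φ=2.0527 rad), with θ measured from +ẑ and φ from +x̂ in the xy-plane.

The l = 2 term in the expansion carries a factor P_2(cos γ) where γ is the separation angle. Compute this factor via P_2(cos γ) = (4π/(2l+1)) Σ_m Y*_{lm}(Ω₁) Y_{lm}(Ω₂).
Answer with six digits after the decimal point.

-0.483060

Summing Y*_{l m}(θ₁,φ₁)·Y_{l m}(θ₂,φ₂) over m ∈ [−2, 2]; prefactor 4π/(2·2+1) = 2.513274:
  m=-2: (-0.006151+0.145599i) × (-0.190862+0.274840i) = -0.038843-0.029480i  (running Σ = -0.038843-0.029480i)
  m=-1: (-0.259133-0.270311i) × (-0.121872-0.233011i) = -0.031404+0.093324i  (running Σ = -0.070247+0.063844i)
  m=0: (+0.273821-0.000000i) × (-0.188846+0.000000i) = -0.051710+0.000000i  (running Σ = -0.121957+0.063844i)
  m=1: (+0.259133-0.270311i) × (+0.121872-0.233011i) = -0.031404-0.093324i  (running Σ = -0.153361-0.029480i)
  m=2: (-0.006151-0.145599i) × (-0.190862-0.274840i) = -0.038843+0.029480i  (running Σ = -0.192204+0.000000i)
Total Σ_m = -0.192204+0.000000i. Multiply by 2.513274: -0.483060+0.000000i. P_2(cos γ) = -0.483060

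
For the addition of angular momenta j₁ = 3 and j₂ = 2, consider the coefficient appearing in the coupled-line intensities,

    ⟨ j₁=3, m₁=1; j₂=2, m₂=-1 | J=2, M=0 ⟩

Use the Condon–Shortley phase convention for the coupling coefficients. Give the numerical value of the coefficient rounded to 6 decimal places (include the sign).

−√(1/7) = -0.377964

√[5·3!3!1!/8! · 4!2!1!3!2!2!] = √(36/7)
  +(−1)^0/∏(0,3,2,1,1,0)! = 1/12  (running 1/12)
  +(−1)^1/∏(1,2,1,0,2,1)! = -1/4  (running -1/6)
⟨..|..⟩ = √(36/7)·(-1/6) = -0.377964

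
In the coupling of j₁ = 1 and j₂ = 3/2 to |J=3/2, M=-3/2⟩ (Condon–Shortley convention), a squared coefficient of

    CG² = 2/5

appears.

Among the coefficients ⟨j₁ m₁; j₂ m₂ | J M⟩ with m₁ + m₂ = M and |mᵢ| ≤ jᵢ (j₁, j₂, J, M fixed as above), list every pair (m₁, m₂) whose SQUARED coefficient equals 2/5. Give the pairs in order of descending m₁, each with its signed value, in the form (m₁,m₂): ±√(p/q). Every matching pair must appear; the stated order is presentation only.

Admissible pairs with m₁+m₂ = M = -3/2: (-1,-1/2), (0,-3/2)
  (m₁,m₂)=(0,-3/2): CG² = 3/5, CG = +√(3/5)
  (m₁,m₂)=(-1,-1/2): CG² = 2/5, CG = −√(2/5)   ← matches the target
Pairs with CG² = 2/5: (-1,-1/2): −√(2/5)

(-1,-1/2): −√(2/5)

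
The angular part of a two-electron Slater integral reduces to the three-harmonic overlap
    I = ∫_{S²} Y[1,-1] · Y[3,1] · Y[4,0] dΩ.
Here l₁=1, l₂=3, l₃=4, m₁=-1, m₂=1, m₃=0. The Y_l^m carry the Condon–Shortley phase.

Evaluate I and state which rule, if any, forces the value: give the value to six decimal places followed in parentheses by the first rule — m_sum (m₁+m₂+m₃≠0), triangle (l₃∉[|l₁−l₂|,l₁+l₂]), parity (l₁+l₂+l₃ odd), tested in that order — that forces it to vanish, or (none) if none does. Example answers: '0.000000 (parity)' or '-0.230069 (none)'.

m-sum 0 ✓  L=8 even ✓  2≤4≤4 ✓
Π(2lᵢ+1) = 3×7×9 = 189
triangle coeff Δ(1,3,4) = 1/252
Σ_t [0,0]: t=0:+1/36 = 1/36
(3j)²=4/63 [(1 3 4; 0 0 0)], sign=+1
Σ_t [0,0]: t=0:+1/96 = 1/96
(3j)²=1/42 [(1 3 4; -1 1 0)], sign=+1
⇒ 4πI² = 2/7
I = (+1)√(2/7/(4π)) = 0.15078601
No selection rule forces the value: the integral is nonzero (none).

0.150786 (none)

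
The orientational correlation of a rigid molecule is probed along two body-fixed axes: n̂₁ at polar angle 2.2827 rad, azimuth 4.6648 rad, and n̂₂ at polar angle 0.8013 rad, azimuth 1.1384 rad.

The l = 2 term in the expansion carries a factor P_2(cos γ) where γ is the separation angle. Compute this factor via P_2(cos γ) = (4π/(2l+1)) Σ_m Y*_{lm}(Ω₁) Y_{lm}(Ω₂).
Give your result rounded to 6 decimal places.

Term-by-term m-sum for l=2 (normalisation 4π/5 = 2.513274):
  [-2]  conj(Y_{2,-2})(Ω₁) = -0.220422+0.021043i ; Y_{2,-2}(Ω₂) = -0.129291-0.151643i ; Δ = +0.031690+0.030705i
  [-1]  conj(Y_{2,-1})(Ω₁) = +0.018177+0.381676i ; Y_{2,-1}(Ω₂) = +0.161785-0.350546i ; Δ = +0.136736+0.055378i
  [+0]  conj(Y_{2,0})(Ω₁) = +0.088407-0.000000i ; Y_{2,0}(Ω₂) = +0.142652+0.000000i ; Δ = +0.012612+0.000000i
  [+1]  conj(Y_{2,1})(Ω₁) = -0.018177+0.381676i ; Y_{2,1}(Ω₂) = -0.161785-0.350546i ; Δ = +0.136736-0.055378i
  [+2]  conj(Y_{2,2})(Ω₁) = -0.220422-0.021043i ; Y_{2,2}(Ω₂) = -0.129291+0.151643i ; Δ = +0.031690-0.030705i
Σ over m = +0.349463+0.000000i; ×(4π/5) → +0.878295+0.000000i. Real part: 0.878295

0.878295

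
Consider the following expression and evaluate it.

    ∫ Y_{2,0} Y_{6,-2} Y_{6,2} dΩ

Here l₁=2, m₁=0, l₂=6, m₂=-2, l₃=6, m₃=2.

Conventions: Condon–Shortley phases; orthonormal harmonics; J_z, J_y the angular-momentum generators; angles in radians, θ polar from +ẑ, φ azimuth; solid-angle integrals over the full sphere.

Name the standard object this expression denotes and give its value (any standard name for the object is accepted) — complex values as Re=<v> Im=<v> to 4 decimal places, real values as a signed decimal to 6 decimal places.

This is a Gaunt coefficient — the integral of a triple product of spherical harmonics over the sphere.
Rules hold: Σm=0, L=14 even, 4≤6≤8.
N = 5·13·13 = 845
Δ = 2!·2!·10!/15! = 1/90090
Racah Σ t=0..2: t=0:+1/69120 t=1:−1/14400 t=2:+1/69120 = -7/172800
⇒ 3j(2 6 6; 0 0 0)² = 14/715, sgn -1
Racah Σ t=0..2: t=0:+1/69120 t=1:−1/30240 t=2:+1/322560 = -1/64512
⇒ 3j(2 6 6; 0 -2 2)² = 10/1001, sgn -1
4πI² = N·(3j₀)²·(3jₘ)² = 20/121
I = +1·√(0.165289/4π) = 0.11468784

Gaunt coefficient, +0.114688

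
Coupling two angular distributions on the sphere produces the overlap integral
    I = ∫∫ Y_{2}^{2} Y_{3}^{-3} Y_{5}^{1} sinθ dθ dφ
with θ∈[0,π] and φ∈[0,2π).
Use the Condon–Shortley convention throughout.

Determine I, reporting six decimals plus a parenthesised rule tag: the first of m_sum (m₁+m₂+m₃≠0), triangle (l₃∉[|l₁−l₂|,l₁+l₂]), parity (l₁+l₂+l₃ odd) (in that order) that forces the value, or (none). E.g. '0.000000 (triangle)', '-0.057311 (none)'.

-0.023961 (none)

m-sum 0 ✓  L=10 even ✓  1≤5≤5 ✓
Π(2lᵢ+1) = 5×7×11 = 385
triangle coeff Δ(2,3,5) = 1/2310
Σ_t [0,0]: t=0:+1/144 = 1/144
(3j)²=10/231 [(2 3 5; 0 0 0)], sign=-1
Σ_t [0,0]: t=0:+1/17280 = 1/17280
(3j)²=1/2310 [(2 3 5; 2 -3 1)], sign=+1
⇒ 4πI² = 5/693
I = (-1)√(5/693/(4π)) = -0.02396147
No selection rule forces the value: the integral is nonzero (none).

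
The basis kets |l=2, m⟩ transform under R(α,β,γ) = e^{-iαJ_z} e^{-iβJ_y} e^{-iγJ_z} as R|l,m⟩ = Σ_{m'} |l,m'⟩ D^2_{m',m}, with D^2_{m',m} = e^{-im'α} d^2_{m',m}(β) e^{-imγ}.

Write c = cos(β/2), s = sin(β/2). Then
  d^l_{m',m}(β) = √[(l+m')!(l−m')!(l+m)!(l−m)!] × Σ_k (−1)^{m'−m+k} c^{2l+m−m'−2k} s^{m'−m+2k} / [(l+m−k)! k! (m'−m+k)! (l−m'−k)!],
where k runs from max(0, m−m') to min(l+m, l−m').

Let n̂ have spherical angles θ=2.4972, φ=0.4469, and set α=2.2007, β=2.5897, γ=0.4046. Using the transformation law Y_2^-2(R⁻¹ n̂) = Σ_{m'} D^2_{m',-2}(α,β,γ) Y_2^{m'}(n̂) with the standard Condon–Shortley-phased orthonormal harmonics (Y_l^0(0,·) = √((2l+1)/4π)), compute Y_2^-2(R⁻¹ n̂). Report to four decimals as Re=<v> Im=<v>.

Re=-0.1922 Im=0.1371

Need the full column D^2_{m',-2} for m'=−2..2 at α=2.2007, β=2.5897, γ=0.4046.
cos(β/2)=0.272458, sin(β/2)=0.962168
d^2_{-2,-2}: single k=0 term ⇒ +0.005511;  D = +0.002633-0.004841i
d^2_{-1,-2}: single k=0 term ⇒ -0.038920;  D = +0.038583-0.005111i
d^2_{0,-2}: single k=0 term ⇒ +0.168335;  D = +0.116164+0.121830i
d^2_{1,-2}: single k=0 term ⇒ -0.485379;  D = -0.086561+0.477598i
d^2_{2,-2}: single k=0 term ⇒ +0.857044;  D = -0.771496+0.373253i
Y_2^{m'}(θ=2.4972,φ=0.4469) and Σ D·Y over m':
  (+0.0026-0.0048i)·(+0.0873-0.1086i)  (+0.0386-0.0051i)·(-0.3346+0.1603i)  (+0.1162+0.1218i)·(+0.2894+0.0000i)  (-0.0866+0.4776i)·(+0.3346+0.1603i)  (-0.7715+0.3733i)·(+0.0873+0.1086i)
Y_2^-2(R⁻¹ n̂) = -0.192236+0.137125i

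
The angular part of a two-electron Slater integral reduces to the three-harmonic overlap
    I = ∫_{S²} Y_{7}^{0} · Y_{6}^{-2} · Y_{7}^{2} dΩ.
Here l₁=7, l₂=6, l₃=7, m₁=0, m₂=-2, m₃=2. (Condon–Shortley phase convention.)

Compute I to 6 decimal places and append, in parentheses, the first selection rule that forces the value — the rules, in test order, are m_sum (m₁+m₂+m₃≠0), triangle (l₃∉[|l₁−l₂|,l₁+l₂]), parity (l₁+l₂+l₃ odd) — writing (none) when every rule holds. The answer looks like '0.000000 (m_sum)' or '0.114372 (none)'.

Rules hold: Σm=0, L=20 even, 1≤7≤13.
N = 15·13·15 = 2925
Δ = 6!·8!·6!/21! = 1/2444321880
Racah Σ t=0..6: t=0:+1/2612736000 t=1:−1/20736000 t=2:+1/1658880 t=3:−1/746496 t=4:+1/1658880 t=5:−1/20736000 t=6:+1/2612736000 = -1/4354560
⇒ 3j(7 6 7; 0 0 0)² = 1000/138567, sgn +1
Racah Σ t=0..4: t=0:+1/174182400 t=1:−1/6220800 t=2:+1/1658880 t=3:−1/2488320 t=4:+1/24883200 = 1/11612160
⇒ 3j(7 6 7; 0 -2 2)² = 150/46189, sgn -1
4πI² = N·(3j₀)²·(3jₘ)² = 11250000/164109517
I = -1·√(0.0685518/4π) = -0.07385917
No selection rule forces the value: the integral is nonzero (none).

-0.073859 (none)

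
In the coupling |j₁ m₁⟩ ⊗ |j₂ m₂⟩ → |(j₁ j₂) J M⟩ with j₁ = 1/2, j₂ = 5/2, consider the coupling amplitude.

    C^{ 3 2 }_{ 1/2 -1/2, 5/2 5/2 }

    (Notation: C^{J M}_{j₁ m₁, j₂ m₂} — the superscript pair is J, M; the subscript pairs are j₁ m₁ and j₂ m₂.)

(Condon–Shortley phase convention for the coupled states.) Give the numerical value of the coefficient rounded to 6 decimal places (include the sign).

√[7·0!1!5!/7! · 0!1!5!0!5!1!] = √(2400)
  +(−1)^0/∏(0,0,1,5,0,0)! = 1/120  (running 1/120)
⟨..|..⟩ = √(2400)·(1/120) = +0.408248

+0.408248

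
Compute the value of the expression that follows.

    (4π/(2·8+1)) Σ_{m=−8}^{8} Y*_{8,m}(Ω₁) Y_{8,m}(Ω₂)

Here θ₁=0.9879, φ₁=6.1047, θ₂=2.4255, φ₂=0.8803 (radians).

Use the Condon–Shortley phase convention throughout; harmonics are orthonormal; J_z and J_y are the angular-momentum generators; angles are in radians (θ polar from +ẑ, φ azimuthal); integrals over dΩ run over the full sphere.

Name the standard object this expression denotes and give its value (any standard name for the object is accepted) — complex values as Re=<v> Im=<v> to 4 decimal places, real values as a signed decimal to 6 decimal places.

This sum is the spherical-harmonic addition theorem: it equals the Legendre polynomial P_l(cos γ) of the angle γ between the two directions.
Expand P_8 via completeness: Σ_{m} conj(Y_{8,m}) at Ω₁ times Y_{8,m} at Ω₂ —
  [-8]  conj(Y_{8,-8})(Ω₁) = +0.017327-0.120414i ; Y_{8,-8}(Ω₂) = +0.012892-0.012234i ; Δ = -0.001250-0.001764i
  [-7]  conj(Y_{8,-7})(Ω₁) = +0.101350-0.304406i ; Y_{8,-7}(Ω₂) = -0.081096-0.009868i ; Δ = -0.011223+0.023686i
  [-6]  conj(Y_{8,-6})(Ω₁) = +0.216577-0.396551i ; Y_{8,-6}(Ω₂) = +0.122377+0.191173i ; Δ = +0.102314-0.007125i
  [-5]  conj(Y_{8,-5})(Ω₁) = +0.175994-0.218363i ; Y_{8,-5}(Ω₂) = +0.126632-0.394115i ; Δ = -0.063774-0.097014i
  [-4]  conj(Y_{8,-4})(Ω₁) = -0.113105+0.097994i ; Y_{8,-4}(Ω₂) = -0.423263+0.168864i ; Δ = +0.031325-0.060577i
  [-3]  conj(Y_{8,-3})(Ω₁) = -0.312188+0.185212i ; Y_{8,-3}(Ω₂) = +0.136404+0.074641i ; Δ = -0.056408+0.001962i
  [-2]  conj(Y_{8,-2})(Ω₁) = -0.031921+0.011905i ; Y_{8,-2}(Ω₂) = +0.057077+0.297095i ; Δ = -0.005359-0.008804i
  [-1]  conj(Y_{8,-1})(Ω₁) = +0.336303-0.060671i ; Y_{8,-1}(Ω₂) = +0.202029-0.244536i ; Δ = +0.053107-0.094495i
  [+0]  conj(Y_{8,0})(Ω₁) = +0.086698-0.000000i ; Y_{8,0}(Ω₂) = +0.212378+0.000000i ; Δ = +0.018413+0.000000i
  [+1]  conj(Y_{8,1})(Ω₁) = -0.336303-0.060671i ; Y_{8,1}(Ω₂) = -0.202029-0.244536i ; Δ = +0.053107+0.094495i
  [+2]  conj(Y_{8,2})(Ω₁) = -0.031921-0.011905i ; Y_{8,2}(Ω₂) = +0.057077-0.297095i ; Δ = -0.005359+0.008804i
  [+3]  conj(Y_{8,3})(Ω₁) = +0.312188+0.185212i ; Y_{8,3}(Ω₂) = -0.136404+0.074641i ; Δ = -0.056408-0.001962i
  [+4]  conj(Y_{8,4})(Ω₁) = -0.113105-0.097994i ; Y_{8,4}(Ω₂) = -0.423263-0.168864i ; Δ = +0.031325+0.060577i
  [+5]  conj(Y_{8,5})(Ω₁) = -0.175994-0.218363i ; Y_{8,5}(Ω₂) = -0.126632-0.394115i ; Δ = -0.063774+0.097014i
  [+6]  conj(Y_{8,6})(Ω₁) = +0.216577+0.396551i ; Y_{8,6}(Ω₂) = +0.122377-0.191173i ; Δ = +0.102314+0.007125i
  [+7]  conj(Y_{8,7})(Ω₁) = -0.101350-0.304406i ; Y_{8,7}(Ω₂) = +0.081096-0.009868i ; Δ = -0.011223-0.023686i
  [+8]  conj(Y_{8,8})(Ω₁) = +0.017327+0.120414i ; Y_{8,8}(Ω₂) = +0.012892+0.012234i ; Δ = -0.001250+0.001764i
Accumulated sum +0.115878+0.000000i; after 4π/(2l+1) scaling, +0.085657+0.000000i ⇒ P_8 = 0.085657

Legendre polynomial (addition theorem), +0.085657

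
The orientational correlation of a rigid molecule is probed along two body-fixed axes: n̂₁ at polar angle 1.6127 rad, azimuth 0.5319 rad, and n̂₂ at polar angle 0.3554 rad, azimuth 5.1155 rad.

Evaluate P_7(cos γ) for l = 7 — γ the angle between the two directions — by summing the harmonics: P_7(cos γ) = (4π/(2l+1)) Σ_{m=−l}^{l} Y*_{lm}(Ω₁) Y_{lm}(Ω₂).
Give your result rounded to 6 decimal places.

0.172127

Addition theorem: P_7(cos γ) = (4π/15) Σ_m Y*_{lm}(Ω₁) Y_{lm}(Ω₂), m = −7…7:
  term(m=-7) = +0.000120-0.000095i   from Y*(Ω₁)=-0.415235-0.273064i, Y(Ω₂)=-0.000097+0.000293i
  term(m=-6) = +0.000174+0.000169i   from Y*(Ω₁)=+0.077869+0.003882i, Y(Ω₂)=+0.002335+0.002060i
  term(m=-5) = +0.004183-0.005572i   from Y*(Ω₁)=+0.316300-0.165511i, Y(Ω₂)=+0.017617-0.008396i
  term(m=-4) = +0.006745+0.003819i   from Y*(Ω₁)=-0.048199+0.077428i, Y(Ω₂)=-0.003538-0.084913i
  term(m=-3) = +0.031005-0.076215i   from Y*(Ω₁)=-0.007926+0.318196i, Y(Ω₂)=-0.241798-0.091418i
  term(m=-2) = +0.047897+0.012617i   from Y*(Ω₁)=-0.047041-0.084695i, Y(Ω₂)=-0.353903+0.368958i
  term(m=-1) = +0.019567-0.151088i   from Y*(Ω₁)=-0.262060-0.154215i, Y(Ω₂)=+0.196549+0.460879i
  term(m=+0) = -0.013920+0.000000i   from Y*(Ω₁)=+0.098543-0.000000i, Y(Ω₂)=-0.141255+0.000000i
  term(m=+1) = +0.019567+0.151088i   from Y*(Ω₁)=+0.262060-0.154215i, Y(Ω₂)=-0.196549+0.460879i
  term(m=+2) = +0.047897-0.012617i   from Y*(Ω₁)=-0.047041+0.084695i, Y(Ω₂)=-0.353903-0.368958i
  term(m=+3) = +0.031005+0.076215i   from Y*(Ω₁)=+0.007926+0.318196i, Y(Ω₂)=+0.241798-0.091418i
  term(m=+4) = +0.006745-0.003819i   from Y*(Ω₁)=-0.048199-0.077428i, Y(Ω₂)=-0.003538+0.084913i
  term(m=+5) = +0.004183+0.005572i   from Y*(Ω₁)=-0.316300-0.165511i, Y(Ω₂)=-0.017617-0.008396i
  term(m=+6) = +0.000174-0.000169i   from Y*(Ω₁)=+0.077869-0.003882i, Y(Ω₂)=+0.002335-0.002060i
  term(m=+7) = +0.000120+0.000095i   from Y*(Ω₁)=+0.415235-0.273064i, Y(Ω₂)=+0.000097+0.000293i
Accumulated sum +0.205462+0.000000i; after 4π/(2l+1) scaling, +0.172127+0.000000i ⇒ P_7 = 0.172127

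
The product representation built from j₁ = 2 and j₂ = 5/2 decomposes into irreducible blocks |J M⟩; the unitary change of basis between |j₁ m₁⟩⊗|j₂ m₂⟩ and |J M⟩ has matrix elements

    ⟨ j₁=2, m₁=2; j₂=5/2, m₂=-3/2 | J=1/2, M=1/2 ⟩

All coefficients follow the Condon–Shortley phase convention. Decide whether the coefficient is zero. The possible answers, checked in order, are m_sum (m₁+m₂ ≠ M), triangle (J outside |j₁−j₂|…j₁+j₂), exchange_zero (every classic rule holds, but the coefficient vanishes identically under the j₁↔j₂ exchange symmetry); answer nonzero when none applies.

nonzero

m-sum: m₁+m₂ = 2+(-3/2) = 1/2, M = 1/2  ✓
triangle: |j₁−j₂| = 1/2 ≤ J = 1/2 ≤ j₁+j₂ = 9/2  ✓
exchange: j₁≠j₂ or m₁≠m₂ — the exchange symmetry imposes no constraint here
value check: CG = +√(1/15) = +0.258199 ≠ 0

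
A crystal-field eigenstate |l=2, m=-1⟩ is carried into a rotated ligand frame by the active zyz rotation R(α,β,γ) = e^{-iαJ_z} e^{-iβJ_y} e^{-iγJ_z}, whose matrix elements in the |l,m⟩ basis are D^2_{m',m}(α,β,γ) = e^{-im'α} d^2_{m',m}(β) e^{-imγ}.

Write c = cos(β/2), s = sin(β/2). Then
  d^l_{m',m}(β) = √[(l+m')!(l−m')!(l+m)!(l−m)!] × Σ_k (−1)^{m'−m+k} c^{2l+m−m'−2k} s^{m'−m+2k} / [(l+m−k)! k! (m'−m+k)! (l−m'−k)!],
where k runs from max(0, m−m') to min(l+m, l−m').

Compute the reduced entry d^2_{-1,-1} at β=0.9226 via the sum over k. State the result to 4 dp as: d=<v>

d=0.1664

d^2_{-1,-1}(β=0.9226) via the finite sum:
Half-angle: c=0.895475, s=0.445113. N=√(1·6·1·6)=6.000000
k: max(0,(-1)−(-1))=0 … min(2+(-1),2−(-1))=1
  k=0: (−1)^0·6.0000/(6)·0.8955^4·0.4451^0 = +0.643003
  k=1: (−1)^1·6.0000/(2)·0.8955^2·0.4451^2 = -0.476615
d^2_{-1,-1}(0.9226) = +0.643003 -0.476615 = +0.166388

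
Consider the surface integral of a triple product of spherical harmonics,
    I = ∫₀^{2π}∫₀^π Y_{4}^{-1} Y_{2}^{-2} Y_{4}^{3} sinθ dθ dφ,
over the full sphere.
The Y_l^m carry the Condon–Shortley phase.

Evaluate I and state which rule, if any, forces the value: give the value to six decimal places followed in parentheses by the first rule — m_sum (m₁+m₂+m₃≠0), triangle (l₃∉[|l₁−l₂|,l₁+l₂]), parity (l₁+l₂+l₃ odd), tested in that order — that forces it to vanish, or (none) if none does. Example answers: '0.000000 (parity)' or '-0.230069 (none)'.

0.159270 (none)

Checks pass: Σm=0; 10 even; l₃=4∈[2,6].
(2·4+1)(2·2+1)(2·4+1) = 405
Δ: 2! 6! 2! / 11! → 1/13860
sum: t=0:+1/192 t=1:−1/36 t=2:+1/192 = -5/288
3j²(4 2 4; 0 0 0) = Δ·Π!·Σ² = 20/693  (sign -1)
sum: t=0:+1/480 = 1/480
3j²(4 2 4; -1 -2 3) = Δ·Π!·Σ² = 3/110  (sign -1)
combine: 4πI² = 405·20/693·3/110 = 270/847
take √, sign +1: I = 0.15927046
No selection rule forces the value: the integral is nonzero (none).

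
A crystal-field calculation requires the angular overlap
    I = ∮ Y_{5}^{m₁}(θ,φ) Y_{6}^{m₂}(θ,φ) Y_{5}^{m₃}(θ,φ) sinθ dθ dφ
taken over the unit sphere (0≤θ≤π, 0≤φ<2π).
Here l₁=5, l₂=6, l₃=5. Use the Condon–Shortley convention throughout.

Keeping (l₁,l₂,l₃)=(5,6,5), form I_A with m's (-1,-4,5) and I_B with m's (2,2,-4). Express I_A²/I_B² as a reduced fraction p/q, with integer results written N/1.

75/28

Shared (l₁,l₂,l₃)=(5,6,5): N and (l;000)² cancel in I_A²/I_B².
A: Δ = 6!·4!·6!/17! = 1/28588560; Racah Σ t=2..2: t=2:+1/829440 = 1/829440; ⇒ 3j(5 6 5; -1 -4 5)² = 225/9724, sgn +1
B: Δ = 6!·4!·6!/17! = 1/28588560; Racah Σ t=2..3: t=2:+1/207360 t=3:−1/103680 = -1/207360; ⇒ 3j(5 6 5; 2 2 -4)² = 21/2431, sgn +1
I_A²/I_B² = (225/9724)/(21/2431) = 75/28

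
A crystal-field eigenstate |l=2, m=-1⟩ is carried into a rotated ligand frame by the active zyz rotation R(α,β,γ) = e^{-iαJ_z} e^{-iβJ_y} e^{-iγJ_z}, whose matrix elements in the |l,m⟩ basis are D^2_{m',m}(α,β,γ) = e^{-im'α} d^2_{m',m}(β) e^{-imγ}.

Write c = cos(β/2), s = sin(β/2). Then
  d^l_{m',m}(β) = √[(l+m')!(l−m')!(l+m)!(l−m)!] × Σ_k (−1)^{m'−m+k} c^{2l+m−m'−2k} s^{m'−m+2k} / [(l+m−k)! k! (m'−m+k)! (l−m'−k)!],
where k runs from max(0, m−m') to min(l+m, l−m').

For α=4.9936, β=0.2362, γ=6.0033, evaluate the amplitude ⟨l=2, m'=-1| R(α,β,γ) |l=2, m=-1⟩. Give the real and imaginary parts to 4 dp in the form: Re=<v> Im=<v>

D^2_{-1,-1}(4.9936,0.2362,6.0033) = e^{-i·-1·4.9936}·d^2_{-1,-1}(0.2362)·e^{-i·-1·6.0033}. Compute d first:
With c≡cos(β/2)=0.993034 and s≡sin(β/2)=0.117826, N=[1·6·1·6]^{1/2}=6.000000
k∈{0,1} keeps every argument non-negative
  k=0: (−1)^0·6.0000/(6)·0.9930^4·0.1178^0 = +0.972427
  k=1: (−1)^1·6.0000/(2)·0.9930^2·0.1178^2 = -0.041070
d^2_{-1,-1}(0.2362) = +0.972427 -0.041070 = +0.931357
Phases: e^{-i·(-1)·4.9936}=+0.277519-0.960720i, e^{-i·(-1)·6.0033}=+0.961087-0.276245i ⇒ D=+0.001235-0.931356i

Re=0.0012 Im=-0.9314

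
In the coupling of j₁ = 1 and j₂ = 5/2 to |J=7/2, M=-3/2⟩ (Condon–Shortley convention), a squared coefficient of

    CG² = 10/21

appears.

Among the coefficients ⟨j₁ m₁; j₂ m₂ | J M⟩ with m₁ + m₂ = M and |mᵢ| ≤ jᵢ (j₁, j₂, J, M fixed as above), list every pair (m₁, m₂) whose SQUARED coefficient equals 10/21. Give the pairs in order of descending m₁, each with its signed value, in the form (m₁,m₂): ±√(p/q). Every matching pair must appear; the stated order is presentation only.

(0,-3/2): +√(10/21); (-1,-1/2): +√(10/21)

Admissible pairs with m₁+m₂ = M = -3/2: (-1,-1/2), (0,-3/2), (1,-5/2)
  (m₁,m₂)=(1,-5/2): CG² = 1/21, CG = +√(1/21)
  (m₁,m₂)=(0,-3/2): CG² = 10/21, CG = +√(10/21)   ← matches the target
  (m₁,m₂)=(-1,-1/2): CG² = 10/21, CG = +√(10/21)   ← matches the target
Pairs with CG² = 10/21: (0,-3/2): +√(10/21); (-1,-1/2): +√(10/21)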